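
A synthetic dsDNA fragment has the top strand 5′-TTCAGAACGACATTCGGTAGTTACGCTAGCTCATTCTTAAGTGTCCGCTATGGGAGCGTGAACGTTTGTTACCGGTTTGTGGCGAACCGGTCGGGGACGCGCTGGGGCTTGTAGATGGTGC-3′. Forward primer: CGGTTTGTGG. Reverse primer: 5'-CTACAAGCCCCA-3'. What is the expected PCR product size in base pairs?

42 bp

Scanning the template, CGGTTTGTGG occurs at positions 73–82; this primer anneals to the bottom strand there with its 3' end pointing downstream.
Taking the reverse complement of CTACAAGCCCCA gives TGGGGCTTGTAG, found at positions 103–114 on the template; the primer anneals here to the top strand with its 3' end pointing upstream.
Product length = (reverse-primer end) − (forward-primer start) + 1 = 114 − 73 + 1 = 42 bp.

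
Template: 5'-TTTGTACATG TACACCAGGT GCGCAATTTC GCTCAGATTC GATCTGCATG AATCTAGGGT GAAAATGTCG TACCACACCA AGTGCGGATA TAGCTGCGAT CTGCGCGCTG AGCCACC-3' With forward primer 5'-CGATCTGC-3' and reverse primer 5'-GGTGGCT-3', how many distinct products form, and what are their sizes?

The forward primer CGATCTGC matches the top strand at positions 40–47, 97–104.
The reverse primer's reverse complement is AGCCACC, matching at positions 111–117.
Each forward site pairs with the reverse site to give a product ending at position 117: sizes 78, 21 bp.

Two products: 78 bp, 21 bp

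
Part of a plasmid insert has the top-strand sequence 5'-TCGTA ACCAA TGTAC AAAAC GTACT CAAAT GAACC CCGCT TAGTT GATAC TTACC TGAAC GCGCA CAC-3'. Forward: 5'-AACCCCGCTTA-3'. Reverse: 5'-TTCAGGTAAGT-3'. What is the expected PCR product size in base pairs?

The forward primer matches the template at positions 32–42.
Reverse complement of the reverse primer: ACTTACCTGAA. This occurs on the top strand at positions 49–59.
Product length = (reverse-primer end) − (forward-primer start) + 1 = 59 − 32 + 1 = 28 bp.

28 bp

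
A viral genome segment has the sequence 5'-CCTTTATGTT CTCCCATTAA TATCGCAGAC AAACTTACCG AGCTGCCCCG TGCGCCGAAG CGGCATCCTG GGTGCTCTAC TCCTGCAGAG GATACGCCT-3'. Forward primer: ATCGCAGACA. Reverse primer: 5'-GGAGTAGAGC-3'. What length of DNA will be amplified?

The forward primer matches the template at positions 22–31.
Reverse complement of the reverse primer: GCTCTACTCC. This occurs on the top strand at positions 74–83.
The product runs from position 22 to position 83, so its length is 83 − 22 + 1 = 62 bp.

62 bp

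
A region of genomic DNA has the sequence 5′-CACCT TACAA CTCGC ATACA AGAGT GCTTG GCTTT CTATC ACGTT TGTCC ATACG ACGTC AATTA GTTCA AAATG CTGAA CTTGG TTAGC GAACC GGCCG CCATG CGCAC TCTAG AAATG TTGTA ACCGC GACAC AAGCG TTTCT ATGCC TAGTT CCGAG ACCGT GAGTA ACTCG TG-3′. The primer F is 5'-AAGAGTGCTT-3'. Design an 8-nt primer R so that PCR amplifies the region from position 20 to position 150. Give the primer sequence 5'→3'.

5'-GGCATAGA-3'

The product's 3' end on the top strand is position 150.
The reverse primer anneals to the top strand over positions 143–150, i.e. to TCTATGCC.
Its sequence written 5'→3' is the reverse complement: GGCATAGA.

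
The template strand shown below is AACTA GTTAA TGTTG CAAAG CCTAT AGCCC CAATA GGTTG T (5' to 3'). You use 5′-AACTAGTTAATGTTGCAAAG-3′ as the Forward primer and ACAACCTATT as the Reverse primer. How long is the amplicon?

Scanning the template, AACTAGTTAATGTTGCAAAG occurs at positions 1–20; this primer anneals to the bottom strand there with its 3' end pointing downstream.
The reverse primer's reverse complement is AATAGGTTGT, which matches the template at positions 32–41.
Product length = (reverse-primer end) − (forward-primer start) + 1 = 41 − 1 + 1 = 41 bp.

41 bp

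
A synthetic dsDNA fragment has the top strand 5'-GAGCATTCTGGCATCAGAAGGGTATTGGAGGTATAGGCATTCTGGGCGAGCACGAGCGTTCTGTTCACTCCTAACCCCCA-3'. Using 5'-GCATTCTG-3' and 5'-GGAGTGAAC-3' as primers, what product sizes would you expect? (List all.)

69 bp, 35 bp

The forward primer GCATTCTG matches the top strand at positions 3–10, 37–44.
The reverse primer's reverse complement is GTTCACTCC, matching at positions 63–71.
Each forward site pairs with the reverse site to give a product ending at position 71: sizes 69, 35 bp.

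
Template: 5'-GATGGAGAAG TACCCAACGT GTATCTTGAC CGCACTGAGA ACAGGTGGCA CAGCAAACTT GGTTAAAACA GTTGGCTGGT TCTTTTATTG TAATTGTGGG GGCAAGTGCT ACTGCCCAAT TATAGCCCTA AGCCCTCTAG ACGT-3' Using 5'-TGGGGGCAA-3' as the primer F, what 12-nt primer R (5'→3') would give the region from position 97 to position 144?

5'-ACGTCTAGAGGG-3'

The product's 3' end on the top strand is position 144.
The reverse primer anneals to the top strand over positions 133–144, i.e. to CCCTCTAGACGT.
Its sequence written 5'→3' is the reverse complement: ACGTCTAGAGGG.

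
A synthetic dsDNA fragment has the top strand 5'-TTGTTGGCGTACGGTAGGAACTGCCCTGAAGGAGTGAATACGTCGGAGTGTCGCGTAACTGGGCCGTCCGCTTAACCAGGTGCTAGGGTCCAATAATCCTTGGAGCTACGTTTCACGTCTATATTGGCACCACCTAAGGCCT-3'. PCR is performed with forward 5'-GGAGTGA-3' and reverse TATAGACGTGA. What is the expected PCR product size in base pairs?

93 bp

The forward primer matches the template at positions 31–37.
The reverse primer's reverse complement is TCACGTCTATA, which matches the template at positions 113–123.
Product length = (reverse-primer end) − (forward-primer start) + 1 = 123 − 31 + 1 = 93 bp.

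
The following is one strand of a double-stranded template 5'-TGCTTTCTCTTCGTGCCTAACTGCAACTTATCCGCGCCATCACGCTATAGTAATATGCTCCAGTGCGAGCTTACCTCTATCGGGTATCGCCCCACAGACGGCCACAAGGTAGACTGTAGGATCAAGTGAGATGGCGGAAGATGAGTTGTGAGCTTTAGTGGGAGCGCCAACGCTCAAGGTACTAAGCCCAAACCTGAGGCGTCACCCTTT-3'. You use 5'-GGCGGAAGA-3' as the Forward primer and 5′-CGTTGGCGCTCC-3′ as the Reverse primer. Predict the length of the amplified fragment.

40 bp

The forward primer matches the template at positions 133–141.
Taking the reverse complement of CGTTGGCGCTCC gives GGAGCGCCAACG, found at positions 161–172 on the template; the primer anneals here to the top strand with its 3' end pointing upstream.
The product runs from position 133 to position 172, so its length is 172 − 133 + 1 = 40 bp.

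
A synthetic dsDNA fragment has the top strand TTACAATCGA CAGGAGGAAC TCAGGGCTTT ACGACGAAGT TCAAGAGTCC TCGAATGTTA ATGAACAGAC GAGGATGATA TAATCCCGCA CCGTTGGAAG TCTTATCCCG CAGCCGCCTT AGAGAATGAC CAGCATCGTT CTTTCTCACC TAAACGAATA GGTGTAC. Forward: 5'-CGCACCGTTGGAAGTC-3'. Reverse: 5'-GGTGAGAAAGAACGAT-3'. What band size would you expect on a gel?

64 bp

Forward primer CGCACCGTTGGAAGTC is found on the top strand at positions 87–102.
The reverse primer's reverse complement is ATCGTTCTTTCTCACC, which matches the template at positions 135–150.
Amplicon spans positions 87–150: 64 bp.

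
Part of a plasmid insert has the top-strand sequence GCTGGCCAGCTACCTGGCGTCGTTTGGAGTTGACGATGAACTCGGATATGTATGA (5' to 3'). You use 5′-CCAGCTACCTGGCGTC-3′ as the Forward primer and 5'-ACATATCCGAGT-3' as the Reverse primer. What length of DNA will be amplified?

Scanning the template, CCAGCTACCTGGCGTC occurs at positions 6–21; this primer anneals to the bottom strand there with its 3' end pointing downstream.
Taking the reverse complement of ACATATCCGAGT gives ACTCGGATATGT, found at positions 40–51 on the template; the primer anneals here to the top strand with its 3' end pointing upstream.
The product runs from position 6 to position 51, so its length is 51 − 6 + 1 = 46 bp.

46 bp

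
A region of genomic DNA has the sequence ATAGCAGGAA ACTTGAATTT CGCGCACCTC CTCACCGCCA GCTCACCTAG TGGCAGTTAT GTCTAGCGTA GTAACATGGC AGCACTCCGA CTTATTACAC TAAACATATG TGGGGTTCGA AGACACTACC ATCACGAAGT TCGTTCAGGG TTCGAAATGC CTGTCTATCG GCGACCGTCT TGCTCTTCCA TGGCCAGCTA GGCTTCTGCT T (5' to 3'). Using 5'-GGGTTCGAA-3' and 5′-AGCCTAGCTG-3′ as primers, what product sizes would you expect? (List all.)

92 bp, 57 bp

The forward primer GGGTTCGAA matches the top strand at positions 113–121, 148–156.
The reverse primer's reverse complement is CAGCTAGGCT, matching at positions 195–204.
Each forward site pairs with the reverse site to give a product ending at position 204: sizes 92, 57 bp.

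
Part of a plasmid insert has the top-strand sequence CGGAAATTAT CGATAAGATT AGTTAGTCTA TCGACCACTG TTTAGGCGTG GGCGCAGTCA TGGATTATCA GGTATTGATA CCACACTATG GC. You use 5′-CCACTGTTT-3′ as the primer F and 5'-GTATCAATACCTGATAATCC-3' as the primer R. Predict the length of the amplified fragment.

The forward primer matches the template at positions 35–43.
Taking the reverse complement of GTATCAATACCTGATAATCC gives GGATTATCAGGTATTGATAC, found at positions 62–81 on the template; the primer anneals here to the top strand with its 3' end pointing upstream.
Amplicon spans positions 35–81: 47 bp.

47 bp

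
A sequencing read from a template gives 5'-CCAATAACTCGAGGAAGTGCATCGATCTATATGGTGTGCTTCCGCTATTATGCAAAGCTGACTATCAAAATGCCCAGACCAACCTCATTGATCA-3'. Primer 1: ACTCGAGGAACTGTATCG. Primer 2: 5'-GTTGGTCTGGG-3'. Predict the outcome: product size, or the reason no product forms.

No product — primer 1 has no binding site in the template.

Primer 1 (ACTCGAGGAACTGTATCG) does not match the top strand, and its reverse complement CGATACAGTTCCTCGAGT does not match either.
With no annealing site for primer 1, no amplification occurs.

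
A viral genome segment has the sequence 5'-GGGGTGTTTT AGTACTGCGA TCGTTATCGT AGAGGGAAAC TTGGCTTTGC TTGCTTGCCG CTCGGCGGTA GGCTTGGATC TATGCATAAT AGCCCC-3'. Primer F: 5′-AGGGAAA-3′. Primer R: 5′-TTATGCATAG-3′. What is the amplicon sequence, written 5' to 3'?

The forward primer matches the template at positions 33–39.
Taking the reverse complement of TTATGCATAG gives CTATGCATAA, found at positions 80–89 on the template; the primer anneals here to the top strand with its 3' end pointing upstream.
The product is the template from position 33 through 89 (57 bp).

5'-AGGGAAACTTGGCTTTGCTTGCTTGCCGCTCGGCGGTAGGCTTGGATCTATGCATAA-3'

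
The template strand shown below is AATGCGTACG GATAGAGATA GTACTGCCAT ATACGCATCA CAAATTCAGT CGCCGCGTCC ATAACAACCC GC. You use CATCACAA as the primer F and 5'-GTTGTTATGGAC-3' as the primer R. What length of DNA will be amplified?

33 bp

The forward primer matches the template at positions 36–43.
Reverse complement of the reverse primer: GTCCATAACAAC. This occurs on the top strand at positions 57–68.
The product runs from position 36 to position 68, so its length is 68 − 36 + 1 = 33 bp.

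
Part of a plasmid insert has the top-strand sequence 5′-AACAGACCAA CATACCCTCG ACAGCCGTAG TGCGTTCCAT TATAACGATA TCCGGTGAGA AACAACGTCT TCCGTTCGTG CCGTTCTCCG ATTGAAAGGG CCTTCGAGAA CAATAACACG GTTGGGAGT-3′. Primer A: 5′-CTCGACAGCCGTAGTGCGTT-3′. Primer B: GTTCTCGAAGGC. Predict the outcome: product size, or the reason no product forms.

Yes — a 95 bp product.

Primer A (CTCGACAGCCGTAGTGCGTT) matches the top strand at positions 17–36; it acts as a forward primer.
Primer B's reverse complement is GCCTTCGAGAAC, matching the top strand at positions 100–111; it acts as a reverse primer.
The 3' ends face each other across positions 17–111, giving a 95 bp product.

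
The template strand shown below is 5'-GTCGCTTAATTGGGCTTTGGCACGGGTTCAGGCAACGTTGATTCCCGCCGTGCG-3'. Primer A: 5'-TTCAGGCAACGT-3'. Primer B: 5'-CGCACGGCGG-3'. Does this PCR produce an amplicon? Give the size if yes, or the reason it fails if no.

Primer A (TTCAGGCAACGT) matches the top strand at positions 27–38; it acts as a forward primer.
Primer B's reverse complement is CCGCCGTGCG, matching the top strand at positions 45–54; it acts as a reverse primer.
The 3' ends face each other across positions 27–54, giving a 28 bp product.

Yes — a 28 bp product.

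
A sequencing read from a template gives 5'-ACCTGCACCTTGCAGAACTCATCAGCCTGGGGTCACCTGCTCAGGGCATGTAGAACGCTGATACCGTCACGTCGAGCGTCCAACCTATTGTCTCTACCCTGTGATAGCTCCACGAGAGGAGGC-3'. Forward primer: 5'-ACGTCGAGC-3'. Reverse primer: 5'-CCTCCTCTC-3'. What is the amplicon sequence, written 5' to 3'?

5'-ACGTCGAGCGTCCAACCTATTGTCTCTACCCTGTGATAGCTCCACGAGAGGAGG-3'

Forward primer ACGTCGAGC is found on the top strand at positions 69–77.
Taking the reverse complement of CCTCCTCTC gives GAGAGGAGG, found at positions 114–122 on the template; the primer anneals here to the top strand with its 3' end pointing upstream.
The product is the template from position 69 through 122 (54 bp).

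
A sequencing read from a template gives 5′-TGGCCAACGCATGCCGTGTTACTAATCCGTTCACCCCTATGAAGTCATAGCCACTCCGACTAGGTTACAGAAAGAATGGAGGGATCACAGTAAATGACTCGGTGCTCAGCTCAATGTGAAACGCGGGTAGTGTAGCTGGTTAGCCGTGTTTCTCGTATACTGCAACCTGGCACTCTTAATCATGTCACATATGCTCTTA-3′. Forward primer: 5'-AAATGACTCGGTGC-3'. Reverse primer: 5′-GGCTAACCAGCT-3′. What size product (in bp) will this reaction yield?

54 bp

The forward primer matches the template at positions 92–105.
The reverse primer's reverse complement is AGCTGGTTAGCC, which matches the template at positions 134–145.
Product length = (reverse-primer end) − (forward-primer start) + 1 = 145 − 92 + 1 = 54 bp.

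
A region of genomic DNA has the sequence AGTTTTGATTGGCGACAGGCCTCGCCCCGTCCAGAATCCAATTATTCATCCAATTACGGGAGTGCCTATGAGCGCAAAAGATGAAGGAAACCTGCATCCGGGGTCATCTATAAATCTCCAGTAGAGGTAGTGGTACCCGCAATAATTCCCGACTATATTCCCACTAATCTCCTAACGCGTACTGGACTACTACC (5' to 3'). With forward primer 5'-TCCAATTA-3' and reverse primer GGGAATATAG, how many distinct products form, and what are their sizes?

Two products: 126 bp, 114 bp

The forward primer TCCAATTA matches the top strand at positions 37–44, 49–56.
The reverse primer's reverse complement is CTATATTCCC, matching at positions 153–162.
Each forward site pairs with the reverse site to give a product ending at position 162: sizes 126, 114 bp.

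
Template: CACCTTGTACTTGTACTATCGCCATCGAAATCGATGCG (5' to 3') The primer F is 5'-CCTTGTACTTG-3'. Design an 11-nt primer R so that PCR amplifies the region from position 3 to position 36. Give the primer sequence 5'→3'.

The product's 3' end on the top strand is position 36.
The reverse primer anneals to the top strand over positions 26–36, i.e. to CGAAATCGATG.
Its sequence written 5'→3' is the reverse complement: CATCGATTTCG.

5'-CATCGATTTCG-3'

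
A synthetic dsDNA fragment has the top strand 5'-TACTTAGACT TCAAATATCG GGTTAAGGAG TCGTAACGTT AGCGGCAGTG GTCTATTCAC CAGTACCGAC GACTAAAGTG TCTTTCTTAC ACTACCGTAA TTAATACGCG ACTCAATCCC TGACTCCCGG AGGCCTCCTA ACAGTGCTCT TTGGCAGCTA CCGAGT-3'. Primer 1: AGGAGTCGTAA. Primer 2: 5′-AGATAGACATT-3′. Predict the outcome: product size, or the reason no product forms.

Primer 2 (AGATAGACATT) does not match the top strand, and its reverse complement AATGTCTATCT does not match either.
With no annealing site for primer 2, no amplification occurs.

No product — primer 2 has no binding site in the template.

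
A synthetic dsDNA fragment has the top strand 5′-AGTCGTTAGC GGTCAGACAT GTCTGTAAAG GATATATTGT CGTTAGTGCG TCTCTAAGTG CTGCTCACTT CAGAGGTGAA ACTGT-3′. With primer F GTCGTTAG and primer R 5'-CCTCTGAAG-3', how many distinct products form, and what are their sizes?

Two products: 75 bp, 38 bp

The forward primer GTCGTTAG matches the top strand at positions 2–9, 39–46.
The reverse primer's reverse complement is CTTCAGAGG, matching at positions 68–76.
Each forward site pairs with the reverse site to give a product ending at position 76: sizes 75, 38 bp.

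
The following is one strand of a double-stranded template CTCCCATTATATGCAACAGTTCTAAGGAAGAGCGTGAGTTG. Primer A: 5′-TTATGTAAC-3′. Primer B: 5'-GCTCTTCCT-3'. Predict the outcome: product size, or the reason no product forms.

No product — primer A has no binding site in the template.

Primer A (TTATGTAAC) does not match the top strand, and its reverse complement GTTACATAA does not match either.
With no annealing site for primer A, no amplification occurs.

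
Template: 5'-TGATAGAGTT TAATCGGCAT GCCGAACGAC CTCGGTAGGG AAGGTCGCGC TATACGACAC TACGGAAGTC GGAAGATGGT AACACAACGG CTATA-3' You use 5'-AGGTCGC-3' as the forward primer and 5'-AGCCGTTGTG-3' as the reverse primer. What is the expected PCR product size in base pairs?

Scanning the template, AGGTCGC occurs at positions 42–48; this primer anneals to the bottom strand there with its 3' end pointing downstream.
The reverse primer's reverse complement is CACAACGGCT, which matches the template at positions 83–92.
Amplicon spans positions 42–92: 51 bp.

51 bp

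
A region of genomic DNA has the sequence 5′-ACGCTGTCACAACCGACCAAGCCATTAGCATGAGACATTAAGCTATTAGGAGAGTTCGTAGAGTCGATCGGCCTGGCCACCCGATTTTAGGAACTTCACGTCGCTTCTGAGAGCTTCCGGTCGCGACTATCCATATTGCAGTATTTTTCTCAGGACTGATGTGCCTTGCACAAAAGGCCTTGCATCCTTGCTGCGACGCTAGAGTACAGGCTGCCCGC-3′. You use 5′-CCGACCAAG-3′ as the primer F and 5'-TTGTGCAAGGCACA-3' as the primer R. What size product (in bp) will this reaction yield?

Forward primer CCGACCAAG is found on the top strand at positions 13–21.
Reverse complement of the reverse primer: TGTGCCTTGCACAA. This occurs on the top strand at positions 160–173.
The product runs from position 13 to position 173, so its length is 173 − 13 + 1 = 161 bp.

161 bp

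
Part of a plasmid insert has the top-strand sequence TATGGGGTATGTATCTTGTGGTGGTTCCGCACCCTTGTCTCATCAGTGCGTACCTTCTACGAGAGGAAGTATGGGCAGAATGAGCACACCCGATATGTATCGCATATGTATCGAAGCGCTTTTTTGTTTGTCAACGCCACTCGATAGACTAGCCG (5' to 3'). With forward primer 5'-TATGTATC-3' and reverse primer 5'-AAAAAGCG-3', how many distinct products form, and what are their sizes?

Three products: 117 bp, 31 bp, 20 bp

The forward primer TATGTATC matches the top strand at positions 8–15, 94–101, 105–112.
The reverse primer's reverse complement is CGCTTTTT, matching at positions 117–124.
Each forward site pairs with the reverse site to give a product ending at position 124: sizes 117, 31, 20 bp.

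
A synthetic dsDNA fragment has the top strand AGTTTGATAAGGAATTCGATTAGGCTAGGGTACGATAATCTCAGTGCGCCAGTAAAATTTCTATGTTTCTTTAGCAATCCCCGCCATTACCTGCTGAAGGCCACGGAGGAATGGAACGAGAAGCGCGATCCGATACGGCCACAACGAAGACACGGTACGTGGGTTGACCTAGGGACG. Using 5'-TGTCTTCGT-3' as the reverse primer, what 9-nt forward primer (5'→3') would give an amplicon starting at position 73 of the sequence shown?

5'-AGCAATCCC-3'

The reverse primer's reverse complement ACGAAGACA matches the template at positions 144–152; the product starts at position 73.
The forward primer is identical to the top strand over positions 73–81: AGCAATCCC.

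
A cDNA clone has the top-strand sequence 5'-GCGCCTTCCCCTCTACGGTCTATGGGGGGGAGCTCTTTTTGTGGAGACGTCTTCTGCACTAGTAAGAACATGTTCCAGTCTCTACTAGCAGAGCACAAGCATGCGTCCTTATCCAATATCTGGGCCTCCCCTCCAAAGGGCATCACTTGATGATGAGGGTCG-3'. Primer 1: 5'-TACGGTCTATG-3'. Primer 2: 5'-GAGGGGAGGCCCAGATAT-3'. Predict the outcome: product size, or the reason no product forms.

Primer 1 (TACGGTCTATG) matches the top strand at positions 14–24; it acts as a forward primer.
Primer 2's reverse complement is ATATCTGGGCCTCCCCTC, matching the top strand at positions 116–133; it acts as a reverse primer.
The 3' ends face each other across positions 14–133, giving a 120 bp product.

Yes — a 120 bp product.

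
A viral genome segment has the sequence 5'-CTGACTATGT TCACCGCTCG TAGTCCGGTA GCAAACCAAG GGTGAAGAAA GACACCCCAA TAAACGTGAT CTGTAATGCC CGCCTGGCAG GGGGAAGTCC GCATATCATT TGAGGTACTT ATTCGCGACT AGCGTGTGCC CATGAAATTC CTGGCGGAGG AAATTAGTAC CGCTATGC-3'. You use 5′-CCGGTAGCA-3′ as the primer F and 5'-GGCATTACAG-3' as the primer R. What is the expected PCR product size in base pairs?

The forward primer matches the template at positions 25–33.
The reverse primer's reverse complement is CTGTAATGCC, which matches the template at positions 71–80.
The product runs from position 25 to position 80, so its length is 80 − 25 + 1 = 56 bp.

56 bp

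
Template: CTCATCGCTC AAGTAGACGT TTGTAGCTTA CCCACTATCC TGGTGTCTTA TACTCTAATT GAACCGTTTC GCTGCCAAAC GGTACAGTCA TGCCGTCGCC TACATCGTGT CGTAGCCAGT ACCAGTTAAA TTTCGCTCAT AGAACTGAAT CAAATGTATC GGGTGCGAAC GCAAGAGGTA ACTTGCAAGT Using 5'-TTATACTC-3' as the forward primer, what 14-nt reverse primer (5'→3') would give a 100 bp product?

5'-CAGTTCTATGAGCG-3'

The forward primer binds at positions 48–55, so a 100 bp product ends at position 48 + 100 − 1 = 147.
The reverse primer anneals to the top strand over positions 134–147, i.e. to CGCTCATAGAACTG.
Its sequence written 5'→3' is the reverse complement: CAGTTCTATGAGCG.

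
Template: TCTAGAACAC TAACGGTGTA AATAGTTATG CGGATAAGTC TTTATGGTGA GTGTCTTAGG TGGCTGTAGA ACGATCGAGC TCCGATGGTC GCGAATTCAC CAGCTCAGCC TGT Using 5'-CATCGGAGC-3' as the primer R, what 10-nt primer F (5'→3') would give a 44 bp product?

5'-ATGGTGAGTG-3'

The reverse primer's reverse complement GCTCCGATG matches the template at positions 79–87, so the product ends at position 87.
A 44 bp product then starts at position 87 − 44 + 1 = 44.
The forward primer is identical to the top strand there: ATGGTGAGTG.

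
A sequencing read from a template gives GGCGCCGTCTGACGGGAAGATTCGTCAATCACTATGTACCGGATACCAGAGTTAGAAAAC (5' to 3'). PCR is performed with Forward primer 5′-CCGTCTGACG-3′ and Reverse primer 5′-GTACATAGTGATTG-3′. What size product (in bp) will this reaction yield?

Forward primer CCGTCTGACG is found on the top strand at positions 5–14.
Reverse complement of the reverse primer: CAATCACTATGTAC. This occurs on the top strand at positions 26–39.
The product runs from position 5 to position 39, so its length is 39 − 5 + 1 = 35 bp.

35 bp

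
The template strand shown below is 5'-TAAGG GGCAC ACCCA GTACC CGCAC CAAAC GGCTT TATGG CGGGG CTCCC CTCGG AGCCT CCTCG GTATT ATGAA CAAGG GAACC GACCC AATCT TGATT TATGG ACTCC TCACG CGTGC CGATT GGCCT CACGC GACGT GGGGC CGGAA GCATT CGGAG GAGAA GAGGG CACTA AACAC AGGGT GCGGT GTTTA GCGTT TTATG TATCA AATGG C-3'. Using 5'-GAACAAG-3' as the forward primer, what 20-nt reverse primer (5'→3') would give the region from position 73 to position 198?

The product's 3' end on the top strand is position 198.
The reverse primer anneals to the top strand over positions 179–198, i.e. to ACAGGGTGCGGTGTTTAGCG.
Its sequence written 5'→3' is the reverse complement: CGCTAAACACCGCACCCTGT.

5'-CGCTAAACACCGCACCCTGT-3'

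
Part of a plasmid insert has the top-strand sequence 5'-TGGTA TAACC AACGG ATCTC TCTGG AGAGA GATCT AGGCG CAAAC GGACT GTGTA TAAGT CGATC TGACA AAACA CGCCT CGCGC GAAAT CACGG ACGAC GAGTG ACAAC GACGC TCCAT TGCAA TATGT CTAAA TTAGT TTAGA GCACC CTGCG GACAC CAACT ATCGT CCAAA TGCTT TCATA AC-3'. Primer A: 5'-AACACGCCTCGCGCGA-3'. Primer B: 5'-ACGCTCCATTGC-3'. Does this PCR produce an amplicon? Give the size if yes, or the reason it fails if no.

No product — both primers anneal to the same strand and extend in the same direction.

Primer A (AACACGCCTCGCGCGA) matches the top strand at positions 72–87 (3' end points downstream).
Primer B (ACGCTCCATTGC) also matches the top strand directly, at positions 112–123 — its reverse complement GCAATGGAGCGT is not present.
Both primers anneal to the bottom strand with 3' ends pointing the same way, so neither can prime synthesis back toward the other.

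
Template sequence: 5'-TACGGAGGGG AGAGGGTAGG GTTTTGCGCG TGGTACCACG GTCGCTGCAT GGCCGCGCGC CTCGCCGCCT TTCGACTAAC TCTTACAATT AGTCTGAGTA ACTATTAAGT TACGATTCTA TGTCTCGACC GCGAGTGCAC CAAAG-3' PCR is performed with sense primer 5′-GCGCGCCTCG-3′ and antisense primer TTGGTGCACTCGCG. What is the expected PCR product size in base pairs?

89 bp

The forward primer matches the template at positions 55–64.
Taking the reverse complement of TTGGTGCACTCGCG gives CGCGAGTGCACCAA, found at positions 130–143 on the template; the primer anneals here to the top strand with its 3' end pointing upstream.
The product runs from position 55 to position 143, so its length is 143 − 55 + 1 = 89 bp.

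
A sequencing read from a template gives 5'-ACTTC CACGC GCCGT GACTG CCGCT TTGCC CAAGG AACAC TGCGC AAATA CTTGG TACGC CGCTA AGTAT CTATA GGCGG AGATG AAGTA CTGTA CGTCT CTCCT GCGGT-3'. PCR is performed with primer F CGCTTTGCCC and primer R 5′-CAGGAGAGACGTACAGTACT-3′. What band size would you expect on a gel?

The forward primer matches the template at positions 22–31.
Reverse complement of the reverse primer: AGTACTGTACGTCTCTCCTG. This occurs on the top strand at positions 87–106.
The product runs from position 22 to position 106, so its length is 106 − 22 + 1 = 85 bp.

85 bp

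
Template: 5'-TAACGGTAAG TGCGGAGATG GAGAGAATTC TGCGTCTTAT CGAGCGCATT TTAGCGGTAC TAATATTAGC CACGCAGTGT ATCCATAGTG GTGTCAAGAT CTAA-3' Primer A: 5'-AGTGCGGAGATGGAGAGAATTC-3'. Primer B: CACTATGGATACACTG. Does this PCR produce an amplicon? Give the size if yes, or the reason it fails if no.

Primer A (AGTGCGGAGATGGAGAGAATTC) matches the top strand at positions 9–30; it acts as a forward primer.
Primer B's reverse complement is CAGTGTATCCATAGTG, matching the top strand at positions 75–90; it acts as a reverse primer.
The 3' ends face each other across positions 9–90, giving an 82 bp product.

Yes — an 82 bp product.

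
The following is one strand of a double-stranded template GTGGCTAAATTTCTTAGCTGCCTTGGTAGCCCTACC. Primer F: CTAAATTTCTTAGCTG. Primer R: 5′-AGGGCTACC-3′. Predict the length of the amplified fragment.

29 bp

Forward primer CTAAATTTCTTAGCTG is found on the top strand at positions 5–20.
Taking the reverse complement of AGGGCTACC gives GGTAGCCCT, found at positions 25–33 on the template; the primer anneals here to the top strand with its 3' end pointing upstream.
Amplicon spans positions 5–33: 29 bp.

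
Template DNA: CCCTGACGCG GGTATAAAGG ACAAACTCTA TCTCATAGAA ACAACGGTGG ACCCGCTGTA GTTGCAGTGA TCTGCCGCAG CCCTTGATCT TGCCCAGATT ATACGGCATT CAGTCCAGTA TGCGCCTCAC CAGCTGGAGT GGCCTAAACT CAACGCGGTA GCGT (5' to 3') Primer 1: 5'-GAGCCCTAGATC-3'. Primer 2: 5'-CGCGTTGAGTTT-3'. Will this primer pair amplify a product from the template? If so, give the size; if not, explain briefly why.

No product — primer 1 has no binding site in the template.

Primer 1 (GAGCCCTAGATC) does not match the top strand, and its reverse complement GATCTAGGGCTC does not match either.
With no annealing site for primer 1, no amplification occurs.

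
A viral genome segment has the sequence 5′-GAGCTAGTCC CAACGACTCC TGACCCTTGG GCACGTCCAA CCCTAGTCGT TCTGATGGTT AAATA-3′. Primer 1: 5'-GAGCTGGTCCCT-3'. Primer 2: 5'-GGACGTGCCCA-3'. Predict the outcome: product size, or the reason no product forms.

Primer 1 (GAGCTGGTCCCT) does not match the top strand, and its reverse complement AGGGACCAGCTC does not match either.
With no annealing site for primer 1, no amplification occurs.

No product — primer 1 has no binding site in the template.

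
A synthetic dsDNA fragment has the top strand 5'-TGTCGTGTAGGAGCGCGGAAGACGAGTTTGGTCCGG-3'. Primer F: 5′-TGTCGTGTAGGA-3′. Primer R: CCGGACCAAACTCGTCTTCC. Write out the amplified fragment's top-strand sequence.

5'-TGTCGTGTAGGAGCGCGGAAGACGAGTTTGGTCCGG-3'

The forward primer matches the template at positions 1–12.
The reverse primer's reverse complement is GGAAGACGAGTTTGGTCCGG, which matches the template at positions 17–36.
The product is the template from position 1 through 36 (36 bp).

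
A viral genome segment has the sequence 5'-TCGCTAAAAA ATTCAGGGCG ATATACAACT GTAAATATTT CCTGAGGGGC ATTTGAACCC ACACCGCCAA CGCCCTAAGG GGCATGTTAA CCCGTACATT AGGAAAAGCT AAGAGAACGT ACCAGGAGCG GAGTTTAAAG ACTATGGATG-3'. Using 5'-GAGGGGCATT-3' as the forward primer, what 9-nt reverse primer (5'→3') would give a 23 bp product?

The forward primer binds at positions 44–53, so a 23 bp product ends at position 44 + 23 − 1 = 66.
The reverse primer anneals to the top strand over positions 58–66, i.e. to CCCACACCG.
Its sequence written 5'→3' is the reverse complement: CGGTGTGGG.

5'-CGGTGTGGG-3'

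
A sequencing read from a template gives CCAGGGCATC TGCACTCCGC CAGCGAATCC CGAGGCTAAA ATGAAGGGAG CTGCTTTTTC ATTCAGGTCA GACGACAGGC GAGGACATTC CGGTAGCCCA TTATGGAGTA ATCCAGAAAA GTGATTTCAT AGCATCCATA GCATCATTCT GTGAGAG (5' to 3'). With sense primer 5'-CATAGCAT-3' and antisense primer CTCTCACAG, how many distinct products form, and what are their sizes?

Two products: 30 bp, 21 bp

The forward primer CATAGCAT matches the top strand at positions 128–135, 137–144.
The reverse primer's reverse complement is CTGTGAGAG, matching at positions 149–157.
Each forward site pairs with the reverse site to give a product ending at position 157: sizes 30, 21 bp.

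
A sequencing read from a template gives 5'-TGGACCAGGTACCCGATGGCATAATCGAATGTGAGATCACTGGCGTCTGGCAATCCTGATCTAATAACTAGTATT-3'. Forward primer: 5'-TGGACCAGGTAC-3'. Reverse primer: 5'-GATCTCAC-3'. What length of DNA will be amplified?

Scanning the template, TGGACCAGGTAC occurs at positions 1–12; this primer anneals to the bottom strand there with its 3' end pointing downstream.
Reverse complement of the reverse primer: GTGAGATC. This occurs on the top strand at positions 31–38.
The product runs from position 1 to position 38, so its length is 38 − 1 + 1 = 38 bp.

38 bp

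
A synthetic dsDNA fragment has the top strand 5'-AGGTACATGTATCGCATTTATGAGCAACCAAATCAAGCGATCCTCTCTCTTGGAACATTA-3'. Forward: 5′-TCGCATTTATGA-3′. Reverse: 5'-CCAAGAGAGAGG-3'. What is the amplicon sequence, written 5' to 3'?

Forward primer TCGCATTTATGA is found on the top strand at positions 12–23.
Reverse complement of the reverse primer: CCTCTCTCTTGG. This occurs on the top strand at positions 42–53.
The product is the template from position 12 through 53 (42 bp).

5'-TCGCATTTATGAGCAACCAAATCAAGCGATCCTCTCTCTTGG-3'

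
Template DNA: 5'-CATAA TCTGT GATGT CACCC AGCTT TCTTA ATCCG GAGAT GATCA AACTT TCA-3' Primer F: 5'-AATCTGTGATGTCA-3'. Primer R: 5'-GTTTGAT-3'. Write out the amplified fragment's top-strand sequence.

5'-AATCTGTGATGTCACCCAGCTTTCTTAATCCGGAGATGATCAAAC-3'

Scanning the template, AATCTGTGATGTCA occurs at positions 4–17; this primer anneals to the bottom strand there with its 3' end pointing downstream.
The reverse primer's reverse complement is ATCAAAC, which matches the template at positions 42–48.
The product is the template from position 4 through 48 (45 bp).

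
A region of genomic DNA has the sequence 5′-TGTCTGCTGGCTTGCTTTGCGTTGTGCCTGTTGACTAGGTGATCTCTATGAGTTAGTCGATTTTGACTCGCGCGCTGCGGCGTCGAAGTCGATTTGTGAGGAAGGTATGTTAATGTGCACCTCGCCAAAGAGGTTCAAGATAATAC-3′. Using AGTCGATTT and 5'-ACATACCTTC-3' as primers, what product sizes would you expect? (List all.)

56 bp, 24 bp

The forward primer AGTCGATTT matches the top strand at positions 55–63, 87–95.
The reverse primer's reverse complement is GAAGGTATGT, matching at positions 101–110.
Each forward site pairs with the reverse site to give a product ending at position 110: sizes 56, 24 bp.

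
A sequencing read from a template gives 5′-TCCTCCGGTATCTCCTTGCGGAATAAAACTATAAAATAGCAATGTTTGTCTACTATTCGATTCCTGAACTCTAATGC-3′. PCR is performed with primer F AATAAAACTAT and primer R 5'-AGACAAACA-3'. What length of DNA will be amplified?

The forward primer matches the template at positions 22–32.
The reverse primer's reverse complement is TGTTTGTCT, which matches the template at positions 43–51.
Product length = (reverse-primer end) − (forward-primer start) + 1 = 51 − 22 + 1 = 30 bp.

30 bp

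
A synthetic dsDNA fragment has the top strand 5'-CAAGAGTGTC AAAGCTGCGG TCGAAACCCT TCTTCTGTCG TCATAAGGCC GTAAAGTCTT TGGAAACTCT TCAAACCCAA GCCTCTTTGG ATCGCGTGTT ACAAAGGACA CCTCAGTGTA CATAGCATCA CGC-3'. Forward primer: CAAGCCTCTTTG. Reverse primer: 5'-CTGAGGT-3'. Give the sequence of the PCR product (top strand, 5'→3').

5'-CAAGCCTCTTTGGATCGCGTGTTACAAAGGACACCTCAG-3'

Forward primer CAAGCCTCTTTG is found on the top strand at positions 78–89.
Taking the reverse complement of CTGAGGT gives ACCTCAG, found at positions 110–116 on the template; the primer anneals here to the top strand with its 3' end pointing upstream.
The product is the template from position 78 through 116 (39 bp).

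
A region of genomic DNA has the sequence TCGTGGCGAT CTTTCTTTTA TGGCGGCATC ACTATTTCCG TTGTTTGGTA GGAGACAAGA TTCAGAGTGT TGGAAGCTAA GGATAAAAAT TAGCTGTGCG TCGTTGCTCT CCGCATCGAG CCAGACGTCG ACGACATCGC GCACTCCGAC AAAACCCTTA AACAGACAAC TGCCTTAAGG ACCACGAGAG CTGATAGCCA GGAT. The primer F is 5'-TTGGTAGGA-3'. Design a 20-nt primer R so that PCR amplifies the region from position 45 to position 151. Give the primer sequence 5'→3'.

The product's 3' end on the top strand is position 151.
The reverse primer anneals to the top strand over positions 132–151, i.e. to CGACATCGCGCACTCCGACA.
Its sequence written 5'→3' is the reverse complement: TGTCGGAGTGCGCGATGTCG.

5'-TGTCGGAGTGCGCGATGTCG-3'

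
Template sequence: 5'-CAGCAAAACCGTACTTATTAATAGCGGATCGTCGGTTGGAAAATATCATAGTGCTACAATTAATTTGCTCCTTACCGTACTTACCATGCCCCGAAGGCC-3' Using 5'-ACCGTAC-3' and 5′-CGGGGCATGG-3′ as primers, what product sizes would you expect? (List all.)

86 bp, 20 bp

The forward primer ACCGTAC matches the top strand at positions 8–14, 74–80.
The reverse primer's reverse complement is CCATGCCCCG, matching at positions 84–93.
Each forward site pairs with the reverse site to give a product ending at position 93: sizes 86, 20 bp.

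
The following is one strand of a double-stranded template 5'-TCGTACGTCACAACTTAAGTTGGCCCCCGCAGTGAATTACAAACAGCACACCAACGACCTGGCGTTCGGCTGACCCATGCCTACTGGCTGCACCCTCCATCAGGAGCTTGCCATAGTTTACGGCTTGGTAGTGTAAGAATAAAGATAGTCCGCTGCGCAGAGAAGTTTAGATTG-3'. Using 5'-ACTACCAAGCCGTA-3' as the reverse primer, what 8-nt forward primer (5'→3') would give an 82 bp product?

The reverse primer's reverse complement TACGGCTTGGTAGT matches the template at positions 119–132, so the product ends at position 132.
An 82 bp product then starts at position 132 − 82 + 1 = 51.
The forward primer is identical to the top strand there: CCAACGAC.

5'-CCAACGAC-3'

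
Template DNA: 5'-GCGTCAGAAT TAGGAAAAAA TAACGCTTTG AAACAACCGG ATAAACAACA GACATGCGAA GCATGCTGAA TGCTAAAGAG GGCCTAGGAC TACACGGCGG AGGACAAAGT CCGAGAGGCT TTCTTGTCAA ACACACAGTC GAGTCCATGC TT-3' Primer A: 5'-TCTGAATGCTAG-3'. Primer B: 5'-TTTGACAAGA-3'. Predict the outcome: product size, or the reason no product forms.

Primer A (TCTGAATGCTAG) does not match the top strand, and its reverse complement CTAGCATTCAGA does not match either.
With no annealing site for primer A, no amplification occurs.

No product — primer A has no binding site in the template.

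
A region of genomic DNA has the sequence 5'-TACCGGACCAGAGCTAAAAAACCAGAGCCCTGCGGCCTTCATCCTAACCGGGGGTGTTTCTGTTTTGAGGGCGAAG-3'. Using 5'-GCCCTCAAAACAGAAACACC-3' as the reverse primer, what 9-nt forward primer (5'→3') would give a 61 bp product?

The reverse primer's reverse complement GGTGTTTCTGTTTTGAGGGC matches the template at positions 53–72, so the product ends at position 72.
A 61 bp product then starts at position 72 − 61 + 1 = 12.
The forward primer is identical to the top strand there: AGCTAAAAA.

5'-AGCTAAAAA-3'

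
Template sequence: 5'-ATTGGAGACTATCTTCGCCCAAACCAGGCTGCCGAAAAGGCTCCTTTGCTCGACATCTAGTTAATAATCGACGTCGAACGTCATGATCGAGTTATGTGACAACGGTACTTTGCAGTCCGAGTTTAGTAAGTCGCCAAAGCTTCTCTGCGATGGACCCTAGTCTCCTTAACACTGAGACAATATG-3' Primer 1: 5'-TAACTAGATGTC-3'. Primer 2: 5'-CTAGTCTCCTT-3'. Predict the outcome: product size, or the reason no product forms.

Primer 1 (TAACTAGATGTC) has reverse complement GACATCTAGTTA, which matches the top strand at positions 52–63; primer 1 anneals to the top strand there with its 3' end pointing upstream toward position 52.
Primer 2 (CTAGTCTCCTT) matches the top strand directly at positions 157–167; it anneals to the bottom strand with its 3' end pointing downstream toward position 167.
The 3' ends diverge (primer 1 extends toward position 1, primer 2 toward position 184), so the primers never converge on a shared product.

No product — the primers' 3' ends point away from each other.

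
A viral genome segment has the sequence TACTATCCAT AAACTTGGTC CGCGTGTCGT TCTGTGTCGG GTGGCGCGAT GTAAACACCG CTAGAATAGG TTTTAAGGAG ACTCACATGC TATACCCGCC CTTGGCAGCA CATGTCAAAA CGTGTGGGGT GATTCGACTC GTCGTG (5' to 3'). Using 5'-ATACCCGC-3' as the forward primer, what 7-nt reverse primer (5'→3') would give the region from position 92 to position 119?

5'-TTTGACA-3'

The product's 3' end on the top strand is position 119.
The reverse primer anneals to the top strand over positions 113–119, i.e. to TGTCAAA.
Its sequence written 5'→3' is the reverse complement: TTTGACA.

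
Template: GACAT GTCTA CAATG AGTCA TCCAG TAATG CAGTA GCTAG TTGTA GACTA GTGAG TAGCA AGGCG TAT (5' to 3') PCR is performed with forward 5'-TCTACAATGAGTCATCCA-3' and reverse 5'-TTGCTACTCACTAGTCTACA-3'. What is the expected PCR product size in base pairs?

Forward primer TCTACAATGAGTCATCCA is found on the top strand at positions 7–24.
The reverse primer's reverse complement is TGTAGACTAGTGAGTAGCAA, which matches the template at positions 42–61.
The product runs from position 7 to position 61, so its length is 61 − 7 + 1 = 55 bp.

55 bp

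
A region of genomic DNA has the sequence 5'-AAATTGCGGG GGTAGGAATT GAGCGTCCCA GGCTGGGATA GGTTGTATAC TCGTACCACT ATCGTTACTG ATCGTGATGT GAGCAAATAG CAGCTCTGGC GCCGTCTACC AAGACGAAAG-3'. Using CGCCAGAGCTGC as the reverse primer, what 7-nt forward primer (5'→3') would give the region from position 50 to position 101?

The reverse primer's reverse complement GCAGCTCTGGCG matches the template at positions 90–101; the product starts at position 50.
The forward primer is identical to the top strand over positions 50–56: CTCGTAC.

5'-CTCGTAC-3'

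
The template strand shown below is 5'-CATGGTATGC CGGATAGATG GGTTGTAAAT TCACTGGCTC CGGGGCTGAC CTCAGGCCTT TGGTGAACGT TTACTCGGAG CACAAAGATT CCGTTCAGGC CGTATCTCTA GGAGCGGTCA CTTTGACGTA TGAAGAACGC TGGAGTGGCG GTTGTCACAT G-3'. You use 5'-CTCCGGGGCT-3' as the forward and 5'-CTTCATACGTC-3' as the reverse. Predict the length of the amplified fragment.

Scanning the template, CTCCGGGGCT occurs at positions 38–47; this primer anneals to the bottom strand there with its 3' end pointing downstream.
Taking the reverse complement of CTTCATACGTC gives GACGTATGAAG, found at positions 125–135 on the template; the primer anneals here to the top strand with its 3' end pointing upstream.
Product length = (reverse-primer end) − (forward-primer start) + 1 = 135 − 38 + 1 = 98 bp.

98 bp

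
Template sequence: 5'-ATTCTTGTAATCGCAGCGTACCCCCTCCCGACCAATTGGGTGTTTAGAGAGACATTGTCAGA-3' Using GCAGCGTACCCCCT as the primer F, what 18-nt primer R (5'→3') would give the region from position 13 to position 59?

5'-GACAATGTCTCTCTAAAC-3'

The product's 3' end on the top strand is position 59.
The reverse primer anneals to the top strand over positions 42–59, i.e. to GTTTAGAGAGACATTGTC.
Its sequence written 5'→3' is the reverse complement: GACAATGTCTCTCTAAAC.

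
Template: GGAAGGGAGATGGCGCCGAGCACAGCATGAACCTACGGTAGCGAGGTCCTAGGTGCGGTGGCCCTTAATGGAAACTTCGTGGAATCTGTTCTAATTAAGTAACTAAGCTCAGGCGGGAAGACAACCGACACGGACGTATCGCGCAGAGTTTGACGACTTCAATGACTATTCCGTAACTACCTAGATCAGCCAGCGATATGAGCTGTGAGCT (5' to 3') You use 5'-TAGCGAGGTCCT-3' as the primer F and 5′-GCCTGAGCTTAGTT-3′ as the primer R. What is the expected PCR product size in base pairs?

Forward primer TAGCGAGGTCCT is found on the top strand at positions 39–50.
Reverse complement of the reverse primer: AACTAAGCTCAGGC. This occurs on the top strand at positions 101–114.
The product runs from position 39 to position 114, so its length is 114 − 39 + 1 = 76 bp.

76 bp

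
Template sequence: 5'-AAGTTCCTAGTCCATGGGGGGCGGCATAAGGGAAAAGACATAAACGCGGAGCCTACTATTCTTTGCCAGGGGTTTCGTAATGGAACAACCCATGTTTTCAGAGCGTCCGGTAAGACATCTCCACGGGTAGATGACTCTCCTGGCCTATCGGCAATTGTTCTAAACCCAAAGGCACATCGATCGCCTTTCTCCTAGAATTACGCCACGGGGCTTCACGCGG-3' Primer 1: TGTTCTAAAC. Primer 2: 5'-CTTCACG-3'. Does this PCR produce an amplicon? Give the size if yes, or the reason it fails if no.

Primer 1 (TGTTCTAAAC) matches the top strand at positions 156–165 (3' end points downstream).
Primer 2 (CTTCACG) also matches the top strand directly, at positions 211–217 — its reverse complement CGTGAAG is not present.
Both primers anneal to the bottom strand with 3' ends pointing the same way, so neither can prime synthesis back toward the other.

No product — both primers anneal to the same strand and extend in the same direction.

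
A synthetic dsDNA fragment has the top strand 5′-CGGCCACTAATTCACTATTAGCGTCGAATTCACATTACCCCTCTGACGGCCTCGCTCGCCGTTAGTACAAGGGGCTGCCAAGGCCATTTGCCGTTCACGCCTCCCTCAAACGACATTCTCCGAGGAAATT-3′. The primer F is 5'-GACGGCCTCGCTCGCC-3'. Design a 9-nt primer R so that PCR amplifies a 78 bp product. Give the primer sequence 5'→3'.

The forward primer binds at positions 45–60, so a 78 bp product ends at position 45 + 78 − 1 = 122.
The reverse primer anneals to the top strand over positions 114–122, i.e. to CATTCTCCG.
Its sequence written 5'→3' is the reverse complement: CGGAGAATG.

5'-CGGAGAATG-3'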